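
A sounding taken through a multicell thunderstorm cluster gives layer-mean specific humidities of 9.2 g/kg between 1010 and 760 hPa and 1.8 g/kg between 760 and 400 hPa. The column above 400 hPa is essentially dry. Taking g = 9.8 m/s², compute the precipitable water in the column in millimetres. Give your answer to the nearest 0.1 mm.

Precipitable water is the column-integrated vapour mass per unit area: PW = (1/g) Σ q̄ Δp, with q in kg/kg and Δp in Pa (1 kg/m² of water = 1 mm).
Layer 1010–760 hPa: Δp = 250 hPa = 25000 Pa, q̄ = 0.0092 kg/kg → 0.0092 × 25000 / 9.8 = 23.47 mm
Layer 760–400 hPa: Δp = 360 hPa = 36000 Pa, q̄ = 0.0018 kg/kg → 0.0018 × 36000 / 9.8 = 6.61 mm
PW = 23.47 + 6.61 = 30.08 ≈ 30.1 mm.

PW ≈ 30.1 mm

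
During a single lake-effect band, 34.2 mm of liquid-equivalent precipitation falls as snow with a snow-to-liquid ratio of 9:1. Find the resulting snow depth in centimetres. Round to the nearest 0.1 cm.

snow depth ≈ 30.8 cm

Snow depth = liquid × ratio = 34.2 mm × 9 = 307.8 mm = 30.8 cm.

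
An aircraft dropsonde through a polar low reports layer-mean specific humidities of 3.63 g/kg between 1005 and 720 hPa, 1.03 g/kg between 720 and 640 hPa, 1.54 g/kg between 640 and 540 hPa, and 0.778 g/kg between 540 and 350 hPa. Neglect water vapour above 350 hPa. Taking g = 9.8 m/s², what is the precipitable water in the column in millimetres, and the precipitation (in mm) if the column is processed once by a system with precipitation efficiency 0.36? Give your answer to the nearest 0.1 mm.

Precipitable water is the column-integrated vapour mass per unit area: PW = (1/g) Σ q̄ Δp, with q in kg/kg and Δp in Pa (1 kg/m² of water = 1 mm).
Layer 1005–720 hPa: Δp = 285 hPa = 28500 Pa, q̄ = 0.00363 kg/kg → 0.00363 × 28500 / 9.8 = 10.56 mm
Layer 720–640 hPa: Δp = 80 hPa = 8000 Pa, q̄ = 0.00103 kg/kg → 0.00103 × 8000 / 9.8 = 0.84 mm
Layer 640–540 hPa: Δp = 100 hPa = 10000 Pa, q̄ = 0.00154 kg/kg → 0.00154 × 10000 / 9.8 = 1.57 mm
Layer 540–350 hPa: Δp = 190 hPa = 19000 Pa, q̄ = 0.000778 kg/kg → 0.000778 × 19000 / 9.8 = 1.51 mm
PW = 10.56 + 0.84 + 1.57 + 1.51 = 14.48 ≈ 14.5 mm.
Precipitation = ε × PW = 0.36 × 14.5 = 5.2 mm.

PW ≈ 14.5 mm; precipitation ≈ 5.2 mm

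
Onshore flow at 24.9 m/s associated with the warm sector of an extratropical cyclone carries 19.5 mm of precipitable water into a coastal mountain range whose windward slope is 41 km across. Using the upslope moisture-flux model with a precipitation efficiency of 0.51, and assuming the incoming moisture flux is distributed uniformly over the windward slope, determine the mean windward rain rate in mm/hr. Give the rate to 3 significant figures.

R ≈ 21.7 mm/hr

Incoming column moisture flux per unit ridge length: F = V × PW = 24.9 × 19.5 = 485.55 mm·m/s.
Spread over the 41 km slope with efficiency ε = 0.51: R = ε·F/W = 0.51 × 485.55 / 41000 m = 6.040e-03 mm/s.
R = 6.040e-03 × 3600 = 21.7 mm/hr.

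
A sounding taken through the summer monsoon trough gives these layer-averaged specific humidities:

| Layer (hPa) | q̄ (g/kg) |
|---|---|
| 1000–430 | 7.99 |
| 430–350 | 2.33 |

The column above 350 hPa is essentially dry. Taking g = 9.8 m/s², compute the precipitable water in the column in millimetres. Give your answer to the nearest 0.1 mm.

PW ≈ 48.4 mm

Precipitable water is the column-integrated vapour mass per unit area: PW = (1/g) Σ q̄ Δp, with q in kg/kg and Δp in Pa (1 kg/m² of water = 1 mm).
Layer 1000–430 hPa: Δp = 570 hPa = 57000 Pa, q̄ = 0.00799 kg/kg → 0.00799 × 57000 / 9.8 = 46.47 mm
Layer 430–350 hPa: Δp = 80 hPa = 8000 Pa, q̄ = 0.00233 kg/kg → 0.00233 × 8000 / 9.8 = 1.90 mm
PW = 46.47 + 1.90 = 48.37 ≈ 48.4 mm.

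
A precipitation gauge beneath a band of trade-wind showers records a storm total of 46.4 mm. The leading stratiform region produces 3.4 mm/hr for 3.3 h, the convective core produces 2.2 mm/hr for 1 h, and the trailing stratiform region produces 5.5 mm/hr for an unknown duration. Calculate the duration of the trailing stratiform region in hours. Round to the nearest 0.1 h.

duration ≈ 6.0 h

Known phases: 3.4 × 3.3 + 2.2 × 1 = 11.22 + 2.2 = 13.42 mm.
Remaining depth = 46.4 − 13.42 = 32.98 mm.
Duration = 32.98 / 5.5 = 6.0 h.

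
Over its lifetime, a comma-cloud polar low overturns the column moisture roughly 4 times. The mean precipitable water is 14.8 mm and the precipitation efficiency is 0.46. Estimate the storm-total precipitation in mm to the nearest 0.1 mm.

precipitation ≈ 27.2 mm

Each cycle deposits ε × PW = 0.46 × 14.8 = 6.808 mm.
Over 4 cycles: 4 × 6.808 = 27.2 mm.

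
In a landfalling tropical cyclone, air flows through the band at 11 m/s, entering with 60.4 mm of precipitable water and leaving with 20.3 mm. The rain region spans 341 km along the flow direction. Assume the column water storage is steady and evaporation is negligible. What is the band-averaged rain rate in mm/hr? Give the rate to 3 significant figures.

Column moisture flux per unit crosswind length is F = V × PW.
Inflow: F_in = 11 × 60.4 = 664.4 mm·m/s
Outflow: F_out = 11 × 20.3 = 223.3 mm·m/s
Steady-state rate R = (F_in − F_out)/L = (664.4 − 223.3) / 341000 m = 1.294e-03 mm/s.
R = 1.294e-03 × 3600 = 4.66 mm/hr.

R ≈ 4.66 mm/hr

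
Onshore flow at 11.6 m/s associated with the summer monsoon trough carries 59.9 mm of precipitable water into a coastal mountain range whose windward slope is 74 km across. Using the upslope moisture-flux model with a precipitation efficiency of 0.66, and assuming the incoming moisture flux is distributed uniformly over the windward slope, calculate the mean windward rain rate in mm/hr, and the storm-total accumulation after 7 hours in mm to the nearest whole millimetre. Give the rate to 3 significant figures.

Incoming column moisture flux per unit ridge length: F = V × PW = 11.6 × 59.9 = 694.84 mm·m/s.
Spread over the 74 km slope with efficiency ε = 0.66: R = ε·F/W = 0.66 × 694.84 / 74000 m = 6.197e-03 mm/s.
R = 6.197e-03 × 3600 = 22.3 mm/hr.
Over 7 h: total = 22.3 × 7 = 156.1 ≈ 156 mm.

R ≈ 22.3 mm/hr; total ≈ 156 mm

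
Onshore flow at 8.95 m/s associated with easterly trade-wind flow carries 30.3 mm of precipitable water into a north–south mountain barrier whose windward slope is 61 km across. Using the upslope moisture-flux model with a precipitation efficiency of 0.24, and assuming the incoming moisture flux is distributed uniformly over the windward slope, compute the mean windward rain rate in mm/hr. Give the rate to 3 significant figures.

Incoming column moisture flux per unit ridge length: F = V × PW = 8.95 × 30.3 = 271.185 mm·m/s.
Spread over the 61 km slope with efficiency ε = 0.24: R = ε·F/W = 0.24 × 271.185 / 61000 m = 1.067e-03 mm/s.
R = 1.067e-03 × 3600 = 3.84 mm/hr.

R ≈ 3.84 mm/hr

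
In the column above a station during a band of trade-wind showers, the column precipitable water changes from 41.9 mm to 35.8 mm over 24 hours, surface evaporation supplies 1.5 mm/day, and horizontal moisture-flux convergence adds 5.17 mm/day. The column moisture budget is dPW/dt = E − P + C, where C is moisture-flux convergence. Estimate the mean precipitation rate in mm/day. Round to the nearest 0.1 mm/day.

P ≈ 12.8 mm/day

dPW/dt = (35.8 − 41.9) mm / (24/24 day) = -6.100 mm/day.
P = E + C − dPW/dt = 1.5 + (5.17) − (-6.100) = 12.8 mm/day.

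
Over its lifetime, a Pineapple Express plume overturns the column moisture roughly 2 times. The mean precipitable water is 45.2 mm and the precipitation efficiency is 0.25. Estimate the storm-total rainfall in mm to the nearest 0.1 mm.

Each cycle deposits ε × PW = 0.25 × 45.2 = 11.3 mm.
Over 2 cycles: 2 × 11.3 = 22.6 mm.

rainfall ≈ 22.6 mm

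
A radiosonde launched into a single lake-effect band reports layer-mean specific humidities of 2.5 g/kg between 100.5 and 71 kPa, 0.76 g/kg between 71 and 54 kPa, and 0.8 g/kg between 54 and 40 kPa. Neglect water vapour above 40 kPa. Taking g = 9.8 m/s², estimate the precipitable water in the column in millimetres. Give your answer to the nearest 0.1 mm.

Precipitable water is the column-integrated vapour mass per unit area: PW = (1/g) Σ q̄ Δp, with q in kg/kg and Δp in Pa (1 kg/m² of water = 1 mm).
Layer 100.5–71 kPa: Δp = 295 hPa = 29500 Pa, q̄ = 0.0025 kg/kg → 0.0025 × 29500 / 9.8 = 7.53 mm
Layer 71–54 kPa: Δp = 170 hPa = 17000 Pa, q̄ = 0.00076 kg/kg → 0.00076 × 17000 / 9.8 = 1.32 mm
Layer 54–40 kPa: Δp = 140 hPa = 14000 Pa, q̄ = 0.0008 kg/kg → 0.0008 × 14000 / 9.8 = 1.14 mm
PW = 7.53 + 1.32 + 1.14 = 9.99 ≈ 10.0 mm.

PW ≈ 10.0 mm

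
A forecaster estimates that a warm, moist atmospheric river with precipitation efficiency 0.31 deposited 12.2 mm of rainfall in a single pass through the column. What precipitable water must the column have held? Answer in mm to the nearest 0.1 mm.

PW ≈ 39.4 mm

PW = rainfall / ε = 12.2 / 0.31 = 39.4 mm.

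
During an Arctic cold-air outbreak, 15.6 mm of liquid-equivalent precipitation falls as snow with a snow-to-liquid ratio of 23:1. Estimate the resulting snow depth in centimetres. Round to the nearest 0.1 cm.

snow depth ≈ 35.9 cm

Snow depth = liquid × ratio = 15.6 mm × 23 = 358.8 mm = 35.9 cm.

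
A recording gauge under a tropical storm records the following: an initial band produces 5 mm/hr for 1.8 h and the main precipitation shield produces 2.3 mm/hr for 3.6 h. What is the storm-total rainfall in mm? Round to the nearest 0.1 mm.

Total = Σ Rᵢ Δtᵢ = 5 × 1.8 + 2.3 × 3.6
      = 9 + 8.28 = 17.3 mm.

total ≈ 17.3 mm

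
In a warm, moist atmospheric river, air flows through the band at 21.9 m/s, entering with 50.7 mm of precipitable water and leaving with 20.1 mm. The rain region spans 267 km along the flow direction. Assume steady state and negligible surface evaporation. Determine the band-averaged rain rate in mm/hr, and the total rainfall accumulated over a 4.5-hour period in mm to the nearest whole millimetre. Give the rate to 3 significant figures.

Column moisture flux per unit crosswind length is F = V × PW.
Inflow: F_in = 21.9 × 50.7 = 1110.33 mm·m/s
Outflow: F_out = 21.9 × 20.1 = 440.19 mm·m/s
Steady-state rate R = (F_in − F_out)/L = (1110.33 − 440.19) / 267000 m = 2.510e-03 mm/s.
R = 2.510e-03 × 3600 = 9.04 mm/hr.
Over 4.5 h: total = 9.04 × 4.5 = 40.68 ≈ 41 mm.

R ≈ 9.04 mm/hr; total ≈ 41 mm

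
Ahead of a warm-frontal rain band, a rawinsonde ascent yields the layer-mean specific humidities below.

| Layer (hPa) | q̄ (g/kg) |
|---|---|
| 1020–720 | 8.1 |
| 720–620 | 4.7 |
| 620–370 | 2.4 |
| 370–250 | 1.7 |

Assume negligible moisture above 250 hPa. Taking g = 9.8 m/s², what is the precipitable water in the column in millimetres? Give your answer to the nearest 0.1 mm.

Precipitable water is the column-integrated vapour mass per unit area: PW = (1/g) Σ q̄ Δp, with q in kg/kg and Δp in Pa (1 kg/m² of water = 1 mm).
Layer 1020–720 hPa: Δp = 300 hPa = 30000 Pa, q̄ = 0.0081 kg/kg → 0.0081 × 30000 / 9.8 = 24.80 mm
Layer 720–620 hPa: Δp = 100 hPa = 10000 Pa, q̄ = 0.0047 kg/kg → 0.0047 × 10000 / 9.8 = 4.80 mm
Layer 620–370 hPa: Δp = 250 hPa = 25000 Pa, q̄ = 0.0024 kg/kg → 0.0024 × 25000 / 9.8 = 6.12 mm
Layer 370–250 hPa: Δp = 120 hPa = 12000 Pa, q̄ = 0.0017 kg/kg → 0.0017 × 12000 / 9.8 = 2.08 mm
PW = 24.80 + 4.80 + 6.12 + 2.08 = 37.80 ≈ 37.8 mm.

PW ≈ 37.8 mm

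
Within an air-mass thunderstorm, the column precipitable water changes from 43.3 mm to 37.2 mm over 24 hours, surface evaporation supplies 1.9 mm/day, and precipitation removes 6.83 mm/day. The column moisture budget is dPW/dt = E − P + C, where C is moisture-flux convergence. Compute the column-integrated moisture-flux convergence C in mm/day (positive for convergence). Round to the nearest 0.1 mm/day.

dPW/dt = (37.2 − 43.3) mm / (24/24 day) = -6.100 mm/day.
C = dPW/dt − E + P = (-6.100) − 1.9 + 6.83 = -1.2 mm/day.

C ≈ -1.2 mm/day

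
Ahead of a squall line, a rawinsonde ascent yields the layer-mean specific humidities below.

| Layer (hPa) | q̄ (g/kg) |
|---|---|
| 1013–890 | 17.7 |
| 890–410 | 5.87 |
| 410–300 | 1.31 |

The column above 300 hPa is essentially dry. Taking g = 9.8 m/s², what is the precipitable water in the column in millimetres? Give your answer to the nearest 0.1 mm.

Precipitable water is the column-integrated vapour mass per unit area: PW = (1/g) Σ q̄ Δp, with q in kg/kg and Δp in Pa (1 kg/m² of water = 1 mm).
Layer 1013–890 hPa: Δp = 123 hPa = 12300 Pa, q̄ = 0.0177 kg/kg → 0.0177 × 12300 / 9.8 = 22.22 mm
Layer 890–410 hPa: Δp = 480 hPa = 48000 Pa, q̄ = 0.00587 kg/kg → 0.00587 × 48000 / 9.8 = 28.75 mm
Layer 410–300 hPa: Δp = 110 hPa = 11000 Pa, q̄ = 0.00131 kg/kg → 0.00131 × 11000 / 9.8 = 1.47 mm
PW = 22.22 + 28.75 + 1.47 = 52.44 ≈ 52.4 mm.

PW ≈ 52.4 mm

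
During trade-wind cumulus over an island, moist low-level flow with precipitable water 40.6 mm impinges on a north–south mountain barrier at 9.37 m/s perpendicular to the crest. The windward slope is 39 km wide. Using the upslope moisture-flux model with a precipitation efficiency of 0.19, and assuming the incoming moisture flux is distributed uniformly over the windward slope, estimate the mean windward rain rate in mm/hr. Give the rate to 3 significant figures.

Incoming column moisture flux per unit ridge length: F = V × PW = 9.37 × 40.6 = 380.422 mm·m/s.
Spread over the 39 km slope with efficiency ε = 0.19: R = ε·F/W = 0.19 × 380.422 / 39000 m = 1.853e-03 mm/s.
R = 1.853e-03 × 3600 = 6.67 mm/hr.

R ≈ 6.67 mm/hr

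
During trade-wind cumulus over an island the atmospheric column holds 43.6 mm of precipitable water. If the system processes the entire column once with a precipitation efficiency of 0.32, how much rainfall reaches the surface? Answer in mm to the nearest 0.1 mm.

Rainfall = ε × PW = 0.32 × 43.6 = 14.0 mm.

rainfall ≈ 14.0 mm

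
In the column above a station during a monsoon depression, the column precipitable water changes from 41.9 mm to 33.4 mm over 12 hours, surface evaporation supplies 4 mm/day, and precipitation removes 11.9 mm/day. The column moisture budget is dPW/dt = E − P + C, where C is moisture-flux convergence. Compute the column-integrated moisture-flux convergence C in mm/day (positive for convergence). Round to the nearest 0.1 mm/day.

dPW/dt = (33.4 − 41.9) mm / (12/24 day) = -17.000 mm/day.
C = dPW/dt − E + P = (-17.000) − 4 + 11.9 = -9.1 mm/day.

C ≈ -9.1 mm/day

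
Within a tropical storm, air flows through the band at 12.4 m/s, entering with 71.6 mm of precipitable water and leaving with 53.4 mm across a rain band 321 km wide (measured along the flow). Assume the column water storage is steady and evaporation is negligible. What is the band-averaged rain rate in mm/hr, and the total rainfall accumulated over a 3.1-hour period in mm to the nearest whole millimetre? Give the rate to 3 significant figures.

Column moisture flux per unit crosswind length is F = V × PW.
Inflow: F_in = 12.4 × 71.6 = 887.84 mm·m/s
Outflow: F_out = 12.4 × 53.4 = 662.16 mm·m/s
Steady-state rate R = (F_in − F_out)/L = (887.84 − 662.16) / 321000 m = 7.031e-04 mm/s.
R = 7.031e-04 × 3600 = 2.53 mm/hr.
Over 3.1 h: total = 2.53 × 3.1 = 7.843 ≈ 8 mm.

R ≈ 2.53 mm/hr; total ≈ 8 mm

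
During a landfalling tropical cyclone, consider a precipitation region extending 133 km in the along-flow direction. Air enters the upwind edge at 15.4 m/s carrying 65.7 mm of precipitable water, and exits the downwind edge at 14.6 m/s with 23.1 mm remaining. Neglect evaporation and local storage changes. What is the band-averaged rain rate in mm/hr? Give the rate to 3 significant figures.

Column moisture flux per unit crosswind length is F = V × PW.
Inflow: F_in = 15.4 × 65.7 = 1011.78 mm·m/s
Outflow: F_out = 14.6 × 23.1 = 337.26 mm·m/s
Steady-state rate R = (F_in − F_out)/L = (1011.78 − 337.26) / 133000 m = 5.072e-03 mm/s.
R = 5.072e-03 × 3600 = 18.3 mm/hr.

R ≈ 18.3 mm/hr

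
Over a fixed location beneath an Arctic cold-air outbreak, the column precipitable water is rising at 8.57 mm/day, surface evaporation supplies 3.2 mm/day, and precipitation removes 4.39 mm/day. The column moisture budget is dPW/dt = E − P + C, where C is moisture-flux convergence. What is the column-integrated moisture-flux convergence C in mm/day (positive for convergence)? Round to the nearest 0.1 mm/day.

dPW/dt = +8.57 mm/day.
C = dPW/dt − E + P = (+8.57) − 3.2 + 4.39 = 9.8 mm/day.

C ≈ 9.8 mm/day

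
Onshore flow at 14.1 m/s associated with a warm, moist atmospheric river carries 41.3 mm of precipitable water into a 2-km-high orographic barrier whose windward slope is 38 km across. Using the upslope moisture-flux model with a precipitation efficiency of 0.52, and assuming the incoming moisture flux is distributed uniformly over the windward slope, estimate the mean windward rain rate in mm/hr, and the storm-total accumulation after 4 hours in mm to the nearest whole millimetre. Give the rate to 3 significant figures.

R ≈ 28.7 mm/hr; total ≈ 115 mm

Incoming column moisture flux per unit ridge length: F = V × PW = 14.1 × 41.3 = 582.33 mm·m/s.
Spread over the 38 km slope with efficiency ε = 0.52: R = ε·F/W = 0.52 × 582.33 / 38000 m = 7.969e-03 mm/s.
R = 7.969e-03 × 3600 = 28.7 mm/hr.
Over 4 h: total = 28.7 × 4 = 114.8 ≈ 115 mm.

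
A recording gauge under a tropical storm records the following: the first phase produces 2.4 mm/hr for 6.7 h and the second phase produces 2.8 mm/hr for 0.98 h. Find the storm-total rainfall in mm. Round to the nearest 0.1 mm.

total ≈ 18.8 mm

Total = Σ Rᵢ Δtᵢ = 2.4 × 6.7 + 2.8 × 0.98
      = 16.08 + 2.744 = 18.8 mm.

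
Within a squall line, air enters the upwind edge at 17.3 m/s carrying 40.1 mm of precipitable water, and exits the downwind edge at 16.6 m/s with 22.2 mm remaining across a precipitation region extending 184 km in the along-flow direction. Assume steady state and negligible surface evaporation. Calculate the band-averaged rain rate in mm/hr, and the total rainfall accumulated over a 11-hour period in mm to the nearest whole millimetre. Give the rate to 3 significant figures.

R ≈ 6.36 mm/hr; total ≈ 70 mm

Column moisture flux per unit crosswind length is F = V × PW.
Inflow: F_in = 17.3 × 40.1 = 693.73 mm·m/s
Outflow: F_out = 16.6 × 22.2 = 368.52 mm·m/s
Steady-state rate R = (F_in − F_out)/L = (693.73 − 368.52) / 184000 m = 1.767e-03 mm/s.
R = 1.767e-03 × 3600 = 6.36 mm/hr.
Over 11 h: total = 6.36 × 11 = 69.96 ≈ 70 mm.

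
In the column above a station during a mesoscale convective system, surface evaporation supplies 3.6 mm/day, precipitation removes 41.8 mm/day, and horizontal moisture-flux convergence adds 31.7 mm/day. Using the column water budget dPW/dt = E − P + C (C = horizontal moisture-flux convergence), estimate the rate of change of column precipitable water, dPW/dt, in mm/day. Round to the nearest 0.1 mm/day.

dPW/dt = E − P + C = 3.6 − 41.8 + (31.7) = -6.5 mm/day.

dPW/dt ≈ -6.5 mm/day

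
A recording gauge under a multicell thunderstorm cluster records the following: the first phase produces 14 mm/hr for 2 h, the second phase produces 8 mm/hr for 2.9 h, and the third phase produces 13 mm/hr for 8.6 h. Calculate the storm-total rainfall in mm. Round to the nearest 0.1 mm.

total ≈ 163.0 mm

Total = Σ Rᵢ Δtᵢ = 14 × 2 + 8 × 2.9 + 13 × 8.6
      = 28 + 23.2 + 111.8 = 163.0 mm.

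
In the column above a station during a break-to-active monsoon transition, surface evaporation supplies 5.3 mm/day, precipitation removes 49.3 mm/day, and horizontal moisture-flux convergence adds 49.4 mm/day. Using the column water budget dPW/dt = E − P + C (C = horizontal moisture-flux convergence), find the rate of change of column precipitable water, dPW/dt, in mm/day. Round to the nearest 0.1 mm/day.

dPW/dt ≈ 5.4 mm/day

dPW/dt = E − P + C = 5.3 − 49.3 + (49.4) = 5.4 mm/day.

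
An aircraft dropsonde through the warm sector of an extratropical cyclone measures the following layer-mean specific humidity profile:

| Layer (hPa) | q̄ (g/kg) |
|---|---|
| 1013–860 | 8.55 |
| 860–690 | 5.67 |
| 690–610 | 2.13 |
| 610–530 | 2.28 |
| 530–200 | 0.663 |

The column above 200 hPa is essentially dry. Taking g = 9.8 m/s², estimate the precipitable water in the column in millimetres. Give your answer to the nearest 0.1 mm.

Precipitable water is the column-integrated vapour mass per unit area: PW = (1/g) Σ q̄ Δp, with q in kg/kg and Δp in Pa (1 kg/m² of water = 1 mm).
Layer 1013–860 hPa: Δp = 153 hPa = 15300 Pa, q̄ = 0.00855 kg/kg → 0.00855 × 15300 / 9.8 = 13.35 mm
Layer 860–690 hPa: Δp = 170 hPa = 17000 Pa, q̄ = 0.00567 kg/kg → 0.00567 × 17000 / 9.8 = 9.84 mm
Layer 690–610 hPa: Δp = 80 hPa = 8000 Pa, q̄ = 0.00213 kg/kg → 0.00213 × 8000 / 9.8 = 1.74 mm
Layer 610–530 hPa: Δp = 80 hPa = 8000 Pa, q̄ = 0.00228 kg/kg → 0.00228 × 8000 / 9.8 = 1.86 mm
Layer 530–200 hPa: Δp = 330 hPa = 33000 Pa, q̄ = 0.000663 kg/kg → 0.000663 × 33000 / 9.8 = 2.23 mm
PW = 13.35 + 9.84 + 1.74 + 1.86 + 2.23 = 29.02 ≈ 29.0 mm.

PW ≈ 29.0 mm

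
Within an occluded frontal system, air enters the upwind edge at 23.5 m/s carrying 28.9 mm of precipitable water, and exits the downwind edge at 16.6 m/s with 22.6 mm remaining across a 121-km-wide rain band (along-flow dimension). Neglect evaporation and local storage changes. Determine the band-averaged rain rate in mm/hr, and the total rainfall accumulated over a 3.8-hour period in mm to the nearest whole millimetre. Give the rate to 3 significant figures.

R ≈ 9.04 mm/hr; total ≈ 34 mm

Column moisture flux per unit crosswind length is F = V × PW.
Inflow: F_in = 23.5 × 28.9 = 679.15 mm·m/s
Outflow: F_out = 16.6 × 22.6 = 375.16 mm·m/s
Steady-state rate R = (F_in − F_out)/L = (679.15 − 375.16) / 121000 m = 2.512e-03 mm/s.
R = 2.512e-03 × 3600 = 9.04 mm/hr.
Over 3.8 h: total = 9.04 × 3.8 = 34.352 ≈ 34 mm.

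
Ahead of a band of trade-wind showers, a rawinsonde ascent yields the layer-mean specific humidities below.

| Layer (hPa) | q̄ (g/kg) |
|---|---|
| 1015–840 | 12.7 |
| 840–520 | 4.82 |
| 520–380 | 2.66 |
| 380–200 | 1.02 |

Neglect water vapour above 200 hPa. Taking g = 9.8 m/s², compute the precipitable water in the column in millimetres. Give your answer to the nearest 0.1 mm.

PW ≈ 44.1 mm

Precipitable water is the column-integrated vapour mass per unit area: PW = (1/g) Σ q̄ Δp, with q in kg/kg and Δp in Pa (1 kg/m² of water = 1 mm).
Layer 1015–840 hPa: Δp = 175 hPa = 17500 Pa, q̄ = 0.0127 kg/kg → 0.0127 × 17500 / 9.8 = 22.68 mm
Layer 840–520 hPa: Δp = 320 hPa = 32000 Pa, q̄ = 0.00482 kg/kg → 0.00482 × 32000 / 9.8 = 15.74 mm
Layer 520–380 hPa: Δp = 140 hPa = 14000 Pa, q̄ = 0.00266 kg/kg → 0.00266 × 14000 / 9.8 = 3.80 mm
Layer 380–200 hPa: Δp = 180 hPa = 18000 Pa, q̄ = 0.00102 kg/kg → 0.00102 × 18000 / 9.8 = 1.87 mm
PW = 22.68 + 15.74 + 3.80 + 1.87 = 44.09 ≈ 44.1 mm.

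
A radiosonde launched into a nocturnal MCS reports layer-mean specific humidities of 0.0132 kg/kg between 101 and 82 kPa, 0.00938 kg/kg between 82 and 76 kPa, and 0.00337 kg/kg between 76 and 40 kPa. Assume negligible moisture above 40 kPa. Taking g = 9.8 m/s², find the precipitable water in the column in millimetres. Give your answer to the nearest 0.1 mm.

Precipitable water is the column-integrated vapour mass per unit area: PW = (1/g) Σ q̄ Δp, with q in kg/kg and Δp in Pa (1 kg/m² of water = 1 mm).
Layer 101–82 kPa: Δp = 190 hPa = 19000 Pa, q̄ = 0.0132 kg/kg → 0.0132 × 19000 / 9.8 = 25.59 mm
Layer 82–76 kPa: Δp = 60 hPa = 6000 Pa, q̄ = 0.00938 kg/kg → 0.00938 × 6000 / 9.8 = 5.74 mm
Layer 76–40 kPa: Δp = 360 hPa = 36000 Pa, q̄ = 0.00337 kg/kg → 0.00337 × 36000 / 9.8 = 12.38 mm
PW = 25.59 + 5.74 + 12.38 = 43.71 ≈ 43.7 mm.

PW ≈ 43.7 mm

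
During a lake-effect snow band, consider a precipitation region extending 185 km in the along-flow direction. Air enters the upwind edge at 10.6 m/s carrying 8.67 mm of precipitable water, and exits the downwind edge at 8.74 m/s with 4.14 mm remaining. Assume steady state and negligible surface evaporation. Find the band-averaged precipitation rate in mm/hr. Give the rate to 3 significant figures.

R ≈ 1.08 mm/hr

Column moisture flux per unit crosswind length is F = V × PW.
Inflow: F_in = 10.6 × 8.67 = 91.902 mm·m/s
Outflow: F_out = 8.74 × 4.14 = 36.1836 mm·m/s
Steady-state rate R = (F_in − F_out)/L = (91.902 − 36.1836) / 185000 m = 3.012e-04 mm/s.
R = 3.012e-04 × 3600 = 1.08 mm/hr.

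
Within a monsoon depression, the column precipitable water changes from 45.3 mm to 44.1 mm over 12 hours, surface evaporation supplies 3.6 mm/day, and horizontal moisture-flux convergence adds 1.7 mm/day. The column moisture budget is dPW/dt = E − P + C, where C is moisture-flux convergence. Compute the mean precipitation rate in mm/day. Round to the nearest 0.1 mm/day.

P ≈ 7.7 mm/day

dPW/dt = (44.1 − 45.3) mm / (12/24 day) = -2.400 mm/day.
P = E + C − dPW/dt = 3.6 + (1.7) − (-2.400) = 7.7 mm/day.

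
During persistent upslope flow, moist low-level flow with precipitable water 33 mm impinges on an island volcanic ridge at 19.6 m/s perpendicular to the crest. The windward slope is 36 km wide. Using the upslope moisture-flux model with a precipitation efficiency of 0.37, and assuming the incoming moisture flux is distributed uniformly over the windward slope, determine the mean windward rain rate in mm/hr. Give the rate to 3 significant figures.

Incoming column moisture flux per unit ridge length: F = V × PW = 19.6 × 33 = 646.8 mm·m/s.
Spread over the 36 km slope with efficiency ε = 0.37: R = ε·F/W = 0.37 × 646.8 / 36000 m = 6.648e-03 mm/s.
R = 6.648e-03 × 3600 = 23.9 mm/hr.

R ≈ 23.9 mm/hr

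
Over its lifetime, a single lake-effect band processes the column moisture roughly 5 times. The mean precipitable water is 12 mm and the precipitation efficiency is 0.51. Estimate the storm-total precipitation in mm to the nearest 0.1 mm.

precipitation ≈ 30.6 mm

Each cycle deposits ε × PW = 0.51 × 12 = 6.12 mm.
Over 5 cycles: 5 × 6.12 = 30.6 mm.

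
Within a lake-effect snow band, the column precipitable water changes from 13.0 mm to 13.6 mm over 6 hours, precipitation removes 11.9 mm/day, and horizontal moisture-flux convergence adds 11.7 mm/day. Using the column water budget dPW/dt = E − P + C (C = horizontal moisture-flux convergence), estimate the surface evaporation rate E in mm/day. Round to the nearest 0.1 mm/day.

E ≈ 2.6 mm/day

dPW/dt = (13.6 − 13.0) mm / (6/24 day) = +2.400 mm/day.
E = dPW/dt + P − C = (+2.400) + 11.9 − (11.7) = 2.6 mm/day.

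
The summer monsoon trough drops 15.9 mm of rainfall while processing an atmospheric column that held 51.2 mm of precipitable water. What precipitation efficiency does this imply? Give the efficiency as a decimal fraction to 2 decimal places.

ε = rainfall / PW = 15.9 / 51.2 = 0.31.

ε ≈ 0.31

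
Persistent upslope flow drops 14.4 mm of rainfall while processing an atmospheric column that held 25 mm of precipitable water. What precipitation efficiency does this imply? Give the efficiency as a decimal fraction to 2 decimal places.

ε = rainfall / PW = 14.4 / 25 = 0.58.

ε ≈ 0.58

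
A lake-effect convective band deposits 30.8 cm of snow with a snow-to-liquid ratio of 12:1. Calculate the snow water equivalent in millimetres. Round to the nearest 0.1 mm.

SWE ≈ 25.7 mm

SWE = snow depth / ratio = 30.8 cm / 12 = 2.567 cm = 25.7 mm.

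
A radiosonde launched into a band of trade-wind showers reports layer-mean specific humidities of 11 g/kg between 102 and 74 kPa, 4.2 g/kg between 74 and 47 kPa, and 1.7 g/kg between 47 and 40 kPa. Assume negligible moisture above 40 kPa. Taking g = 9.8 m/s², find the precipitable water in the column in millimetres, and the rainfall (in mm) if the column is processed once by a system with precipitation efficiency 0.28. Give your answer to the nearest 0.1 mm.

Precipitable water is the column-integrated vapour mass per unit area: PW = (1/g) Σ q̄ Δp, with q in kg/kg and Δp in Pa (1 kg/m² of water = 1 mm).
Layer 102–74 kPa: Δp = 280 hPa = 28000 Pa, q̄ = 0.011 kg/kg → 0.011 × 28000 / 9.8 = 31.43 mm
Layer 74–47 kPa: Δp = 270 hPa = 27000 Pa, q̄ = 0.0042 kg/kg → 0.0042 × 27000 / 9.8 = 11.57 mm
Layer 47–40 kPa: Δp = 70 hPa = 7000 Pa, q̄ = 0.0017 kg/kg → 0.0017 × 7000 / 9.8 = 1.21 mm
PW = 31.43 + 11.57 + 1.21 = 44.21 ≈ 44.2 mm.
Rainfall = ε × PW = 0.28 × 44.2 = 12.4 mm.

PW ≈ 44.2 mm; rainfall ≈ 12.4 mm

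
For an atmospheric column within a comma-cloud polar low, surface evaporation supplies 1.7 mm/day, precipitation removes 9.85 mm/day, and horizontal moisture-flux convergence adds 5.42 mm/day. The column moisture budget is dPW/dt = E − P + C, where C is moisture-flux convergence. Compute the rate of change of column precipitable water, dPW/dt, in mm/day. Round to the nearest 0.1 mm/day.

dPW/dt = E − P + C = 1.7 − 9.85 + (5.42) = -2.7 mm/day.

dPW/dt ≈ -2.7 mm/day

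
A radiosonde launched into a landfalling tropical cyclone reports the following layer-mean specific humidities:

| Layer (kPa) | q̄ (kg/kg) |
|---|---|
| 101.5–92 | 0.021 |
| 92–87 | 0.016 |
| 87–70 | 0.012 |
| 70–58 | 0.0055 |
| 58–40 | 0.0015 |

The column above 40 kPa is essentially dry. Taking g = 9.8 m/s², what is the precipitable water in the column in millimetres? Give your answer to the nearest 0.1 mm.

Precipitable water is the column-integrated vapour mass per unit area: PW = (1/g) Σ q̄ Δp, with q in kg/kg and Δp in Pa (1 kg/m² of water = 1 mm).
Layer 101.5–92 kPa: Δp = 95 hPa = 9500 Pa, q̄ = 0.021 kg/kg → 0.021 × 9500 / 9.8 = 20.36 mm
Layer 92–87 kPa: Δp = 50 hPa = 5000 Pa, q̄ = 0.016 kg/kg → 0.016 × 5000 / 9.8 = 8.16 mm
Layer 87–70 kPa: Δp = 170 hPa = 17000 Pa, q̄ = 0.012 kg/kg → 0.012 × 17000 / 9.8 = 20.82 mm
Layer 70–58 kPa: Δp = 120 hPa = 12000 Pa, q̄ = 0.0055 kg/kg → 0.0055 × 12000 / 9.8 = 6.73 mm
Layer 58–40 kPa: Δp = 180 hPa = 18000 Pa, q̄ = 0.0015 kg/kg → 0.0015 × 18000 / 9.8 = 2.76 mm
PW = 20.36 + 8.16 + 20.82 + 6.73 + 2.76 = 58.83 ≈ 58.8 mm.

PW ≈ 58.8 mm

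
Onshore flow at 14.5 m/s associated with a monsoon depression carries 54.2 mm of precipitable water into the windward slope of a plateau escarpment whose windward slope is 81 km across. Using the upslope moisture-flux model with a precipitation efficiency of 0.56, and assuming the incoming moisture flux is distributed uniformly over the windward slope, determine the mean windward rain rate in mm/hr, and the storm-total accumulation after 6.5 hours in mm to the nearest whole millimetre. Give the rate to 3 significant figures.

Incoming column moisture flux per unit ridge length: F = V × PW = 14.5 × 54.2 = 785.9 mm·m/s.
Spread over the 81 km slope with efficiency ε = 0.56: R = ε·F/W = 0.56 × 785.9 / 81000 m = 5.433e-03 mm/s.
R = 5.433e-03 × 3600 = 19.6 mm/hr.
Over 6.5 h: total = 19.6 × 6.5 = 127.4 ≈ 127 mm.

R ≈ 19.6 mm/hr; total ≈ 127 mm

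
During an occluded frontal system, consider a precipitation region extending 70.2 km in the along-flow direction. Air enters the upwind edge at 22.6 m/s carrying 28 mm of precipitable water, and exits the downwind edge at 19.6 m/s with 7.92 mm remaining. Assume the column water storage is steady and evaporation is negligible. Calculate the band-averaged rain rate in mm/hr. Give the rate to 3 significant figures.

Column moisture flux per unit crosswind length is F = V × PW.
Inflow: F_in = 22.6 × 28 = 632.8 mm·m/s
Outflow: F_out = 19.6 × 7.92 = 155.232 mm·m/s
Steady-state rate R = (F_in − F_out)/L = (632.8 − 155.232) / 70200 m = 6.803e-03 mm/s.
R = 6.803e-03 × 3600 = 24.5 mm/hr.

R ≈ 24.5 mm/hr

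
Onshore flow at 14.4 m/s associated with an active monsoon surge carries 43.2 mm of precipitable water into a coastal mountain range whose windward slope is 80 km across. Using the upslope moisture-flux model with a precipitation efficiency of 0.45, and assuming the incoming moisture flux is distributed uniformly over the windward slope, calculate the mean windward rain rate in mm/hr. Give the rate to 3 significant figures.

Incoming column moisture flux per unit ridge length: F = V × PW = 14.4 × 43.2 = 622.08 mm·m/s.
Spread over the 80 km slope with efficiency ε = 0.45: R = ε·F/W = 0.45 × 622.08 / 80000 m = 3.499e-03 mm/s.
R = 3.499e-03 × 3600 = 12.6 mm/hr.

R ≈ 12.6 mm/hr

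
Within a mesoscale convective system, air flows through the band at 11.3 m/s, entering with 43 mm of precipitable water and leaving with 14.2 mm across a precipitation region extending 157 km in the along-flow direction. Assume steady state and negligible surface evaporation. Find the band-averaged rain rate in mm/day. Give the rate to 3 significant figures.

Column moisture flux per unit crosswind length is F = V × PW.
Inflow: F_in = 11.3 × 43 = 485.9 mm·m/s
Outflow: F_out = 11.3 × 14.2 = 160.46 mm·m/s
Steady-state rate R = (F_in − F_out)/L = (485.9 − 160.46) / 157000 m = 2.073e-03 mm/s.
R = 2.073e-03 × 3600 × 24 = 179 mm/day.

R ≈ 179 mm/day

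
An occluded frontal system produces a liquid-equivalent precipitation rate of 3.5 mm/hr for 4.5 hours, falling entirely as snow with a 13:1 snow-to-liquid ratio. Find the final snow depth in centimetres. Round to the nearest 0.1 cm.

Liquid-equivalent depth = 3.5 × 4.5 = 15.75 mm.
Snow depth = 15.75 mm × 13 = 204.75 mm = 20.5 cm.

snow depth ≈ 20.5 cm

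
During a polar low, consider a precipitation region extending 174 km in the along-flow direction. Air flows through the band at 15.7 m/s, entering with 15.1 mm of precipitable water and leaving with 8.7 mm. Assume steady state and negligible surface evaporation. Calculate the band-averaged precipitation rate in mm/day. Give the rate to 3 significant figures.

R ≈ 49.9 mm/day

Column moisture flux per unit crosswind length is F = V × PW.
Inflow: F_in = 15.7 × 15.1 = 237.07 mm·m/s
Outflow: F_out = 15.7 × 8.7 = 136.59 mm·m/s
Steady-state rate R = (F_in − F_out)/L = (237.07 − 136.59) / 174000 m = 5.775e-04 mm/s.
R = 5.775e-04 × 3600 × 24 = 49.9 mm/day.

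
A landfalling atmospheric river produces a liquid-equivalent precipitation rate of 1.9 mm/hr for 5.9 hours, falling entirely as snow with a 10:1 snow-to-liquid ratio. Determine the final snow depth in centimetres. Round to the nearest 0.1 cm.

snow depth ≈ 11.2 cm

Liquid-equivalent depth = 1.9 × 5.9 = 11.21 mm.
Snow depth = 11.21 mm × 10 = 112.1 mm = 11.2 cm.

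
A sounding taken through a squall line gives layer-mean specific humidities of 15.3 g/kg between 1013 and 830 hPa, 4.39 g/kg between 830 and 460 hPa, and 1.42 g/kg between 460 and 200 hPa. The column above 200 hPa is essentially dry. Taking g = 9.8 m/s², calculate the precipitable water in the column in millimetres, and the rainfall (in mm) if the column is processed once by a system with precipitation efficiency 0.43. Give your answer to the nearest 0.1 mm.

PW ≈ 48.9 mm; rainfall ≈ 21.0 mm

Precipitable water is the column-integrated vapour mass per unit area: PW = (1/g) Σ q̄ Δp, with q in kg/kg and Δp in Pa (1 kg/m² of water = 1 mm).
Layer 1013–830 hPa: Δp = 183 hPa = 18300 Pa, q̄ = 0.0153 kg/kg → 0.0153 × 18300 / 9.8 = 28.57 mm
Layer 830–460 hPa: Δp = 370 hPa = 37000 Pa, q̄ = 0.00439 kg/kg → 0.00439 × 37000 / 9.8 = 16.57 mm
Layer 460–200 hPa: Δp = 260 hPa = 26000 Pa, q̄ = 0.00142 kg/kg → 0.00142 × 26000 / 9.8 = 3.77 mm
PW = 28.57 + 16.57 + 3.77 = 48.91 ≈ 48.9 mm.
Rainfall = ε × PW = 0.43 × 48.9 = 21.0 mm.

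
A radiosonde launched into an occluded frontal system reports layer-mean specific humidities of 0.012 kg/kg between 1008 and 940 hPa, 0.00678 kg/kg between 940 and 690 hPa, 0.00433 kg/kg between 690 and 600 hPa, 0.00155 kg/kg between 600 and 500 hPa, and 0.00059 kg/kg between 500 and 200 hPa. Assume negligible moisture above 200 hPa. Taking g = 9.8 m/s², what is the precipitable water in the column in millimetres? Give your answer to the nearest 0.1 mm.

Precipitable water is the column-integrated vapour mass per unit area: PW = (1/g) Σ q̄ Δp, with q in kg/kg and Δp in Pa (1 kg/m² of water = 1 mm).
Layer 1008–940 hPa: Δp = 68 hPa = 6800 Pa, q̄ = 0.012 kg/kg → 0.012 × 6800 / 9.8 = 8.33 mm
Layer 940–690 hPa: Δp = 250 hPa = 25000 Pa, q̄ = 0.00678 kg/kg → 0.00678 × 25000 / 9.8 = 17.30 mm
Layer 690–600 hPa: Δp = 90 hPa = 9000 Pa, q̄ = 0.00433 kg/kg → 0.00433 × 9000 / 9.8 = 3.98 mm
Layer 600–500 hPa: Δp = 100 hPa = 10000 Pa, q̄ = 0.00155 kg/kg → 0.00155 × 10000 / 9.8 = 1.58 mm
Layer 500–200 hPa: Δp = 300 hPa = 30000 Pa, q̄ = 0.00059 kg/kg → 0.00059 × 30000 / 9.8 = 1.81 mm
PW = 8.33 + 17.30 + 3.98 + 1.58 + 1.81 = 33.00 ≈ 33.0 mm.

PW ≈ 33.0 mm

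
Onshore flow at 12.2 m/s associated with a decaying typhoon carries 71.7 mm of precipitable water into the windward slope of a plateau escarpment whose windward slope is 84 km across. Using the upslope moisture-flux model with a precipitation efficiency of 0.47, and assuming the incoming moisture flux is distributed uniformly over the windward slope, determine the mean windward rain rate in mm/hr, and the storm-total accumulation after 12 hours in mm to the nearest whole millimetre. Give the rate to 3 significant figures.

Incoming column moisture flux per unit ridge length: F = V × PW = 12.2 × 71.7 = 874.74 mm·m/s.
Spread over the 84 km slope with efficiency ε = 0.47: R = ε·F/W = 0.47 × 874.74 / 84000 m = 4.894e-03 mm/s.
R = 4.894e-03 × 3600 = 17.6 mm/hr.
Over 12 h: total = 17.6 × 12 = 211.2 ≈ 211 mm.

R ≈ 17.6 mm/hr; total ≈ 211 mm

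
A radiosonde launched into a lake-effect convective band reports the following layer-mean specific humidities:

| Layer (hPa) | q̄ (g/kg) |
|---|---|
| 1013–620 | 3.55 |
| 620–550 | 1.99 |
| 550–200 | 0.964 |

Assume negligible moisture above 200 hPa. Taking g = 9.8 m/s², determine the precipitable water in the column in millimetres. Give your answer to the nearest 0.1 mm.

Precipitable water is the column-integrated vapour mass per unit area: PW = (1/g) Σ q̄ Δp, with q in kg/kg and Δp in Pa (1 kg/m² of water = 1 mm).
Layer 1013–620 hPa: Δp = 393 hPa = 39300 Pa, q̄ = 0.00355 kg/kg → 0.00355 × 39300 / 9.8 = 14.24 mm
Layer 620–550 hPa: Δp = 70 hPa = 7000 Pa, q̄ = 0.00199 kg/kg → 0.00199 × 7000 / 9.8 = 1.42 mm
Layer 550–200 hPa: Δp = 350 hPa = 35000 Pa, q̄ = 0.000964 kg/kg → 0.000964 × 35000 / 9.8 = 3.44 mm
PW = 14.24 + 1.42 + 3.44 = 19.10 ≈ 19.1 mm.

PW ≈ 19.1 mm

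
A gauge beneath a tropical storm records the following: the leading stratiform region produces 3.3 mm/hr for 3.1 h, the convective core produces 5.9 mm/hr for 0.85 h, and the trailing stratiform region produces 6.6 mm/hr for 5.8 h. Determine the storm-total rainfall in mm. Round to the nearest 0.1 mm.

Total = Σ Rᵢ Δtᵢ = 3.3 × 3.1 + 5.9 × 0.85 + 6.6 × 5.8
      = 10.23 + 5.015 + 38.28 = 53.5 mm.

total ≈ 53.5 mm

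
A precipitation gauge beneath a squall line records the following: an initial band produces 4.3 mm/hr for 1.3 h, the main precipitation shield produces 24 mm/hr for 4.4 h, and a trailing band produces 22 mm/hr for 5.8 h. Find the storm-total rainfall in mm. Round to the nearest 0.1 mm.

total ≈ 238.8 mm

Total = Σ Rᵢ Δtᵢ = 4.3 × 1.3 + 24 × 4.4 + 22 × 5.8
      = 5.59 + 105.6 + 127.6 = 238.8 mm.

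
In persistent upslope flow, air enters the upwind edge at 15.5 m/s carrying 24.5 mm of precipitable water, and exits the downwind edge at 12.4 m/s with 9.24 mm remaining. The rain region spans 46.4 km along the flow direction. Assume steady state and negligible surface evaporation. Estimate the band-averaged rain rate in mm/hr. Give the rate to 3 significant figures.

R ≈ 20.6 mm/hr

Column moisture flux per unit crosswind length is F = V × PW.
Inflow: F_in = 15.5 × 24.5 = 379.75 mm·m/s
Outflow: F_out = 12.4 × 9.24 = 114.576 mm·m/s
Steady-state rate R = (F_in − F_out)/L = (379.75 − 114.576) / 46400 m = 5.715e-03 mm/s.
R = 5.715e-03 × 3600 = 20.6 mm/hr.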